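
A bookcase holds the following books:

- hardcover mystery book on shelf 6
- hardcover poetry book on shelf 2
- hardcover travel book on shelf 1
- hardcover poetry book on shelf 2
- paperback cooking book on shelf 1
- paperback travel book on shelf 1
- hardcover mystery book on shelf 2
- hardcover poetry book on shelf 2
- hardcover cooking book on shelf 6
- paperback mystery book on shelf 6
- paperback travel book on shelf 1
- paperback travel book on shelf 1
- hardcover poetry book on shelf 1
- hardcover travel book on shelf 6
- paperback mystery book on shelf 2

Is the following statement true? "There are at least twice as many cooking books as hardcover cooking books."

True

There are 2 cooking books.
There is 1 hardcover cooking book.
The claim requires 2 ≥ 2 × 1 = 2, which holds.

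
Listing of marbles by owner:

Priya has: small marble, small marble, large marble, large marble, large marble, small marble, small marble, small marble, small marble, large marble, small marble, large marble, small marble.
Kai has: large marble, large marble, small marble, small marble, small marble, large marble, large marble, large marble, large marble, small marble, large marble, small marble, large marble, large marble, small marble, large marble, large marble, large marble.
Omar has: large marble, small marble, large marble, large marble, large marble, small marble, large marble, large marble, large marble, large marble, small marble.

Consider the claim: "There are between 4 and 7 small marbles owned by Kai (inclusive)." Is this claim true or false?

Count of small marbles owned by Kai: 6.
The claim requires 4 ≤ 6 ≤ 7, which holds.

True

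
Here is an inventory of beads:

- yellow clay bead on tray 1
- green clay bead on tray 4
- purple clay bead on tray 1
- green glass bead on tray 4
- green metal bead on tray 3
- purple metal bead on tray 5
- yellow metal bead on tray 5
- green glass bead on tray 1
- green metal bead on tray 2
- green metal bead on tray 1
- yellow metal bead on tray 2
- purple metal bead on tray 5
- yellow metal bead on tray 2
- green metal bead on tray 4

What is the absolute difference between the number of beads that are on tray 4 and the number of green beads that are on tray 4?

0

beads on tray 4: 3. green beads on tray 4: 3.
|3 − 3| = 3 − 3 = 0.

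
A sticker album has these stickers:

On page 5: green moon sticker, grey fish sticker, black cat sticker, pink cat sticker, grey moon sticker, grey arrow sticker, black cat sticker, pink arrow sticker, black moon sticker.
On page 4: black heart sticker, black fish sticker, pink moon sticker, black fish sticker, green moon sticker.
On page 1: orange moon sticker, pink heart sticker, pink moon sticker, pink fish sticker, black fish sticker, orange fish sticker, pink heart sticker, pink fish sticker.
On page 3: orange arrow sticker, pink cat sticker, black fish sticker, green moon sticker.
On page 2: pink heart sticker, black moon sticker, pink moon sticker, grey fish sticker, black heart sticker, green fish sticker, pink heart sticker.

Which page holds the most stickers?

Counts by page: page 5→9, page 1→8, page 2→7, page 4→5, page 3→4.
The maximum is 9, held uniquely by page 5.

page 5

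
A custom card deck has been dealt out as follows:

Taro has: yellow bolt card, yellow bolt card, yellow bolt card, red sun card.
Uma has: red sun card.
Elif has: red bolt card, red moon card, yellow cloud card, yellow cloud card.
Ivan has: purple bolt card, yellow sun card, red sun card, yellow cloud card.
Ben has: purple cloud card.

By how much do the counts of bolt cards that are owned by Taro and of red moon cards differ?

2

bolt cards owned by Taro: 3. red moon cards: 1.
|3 − 1| = 3 − 1 = 2.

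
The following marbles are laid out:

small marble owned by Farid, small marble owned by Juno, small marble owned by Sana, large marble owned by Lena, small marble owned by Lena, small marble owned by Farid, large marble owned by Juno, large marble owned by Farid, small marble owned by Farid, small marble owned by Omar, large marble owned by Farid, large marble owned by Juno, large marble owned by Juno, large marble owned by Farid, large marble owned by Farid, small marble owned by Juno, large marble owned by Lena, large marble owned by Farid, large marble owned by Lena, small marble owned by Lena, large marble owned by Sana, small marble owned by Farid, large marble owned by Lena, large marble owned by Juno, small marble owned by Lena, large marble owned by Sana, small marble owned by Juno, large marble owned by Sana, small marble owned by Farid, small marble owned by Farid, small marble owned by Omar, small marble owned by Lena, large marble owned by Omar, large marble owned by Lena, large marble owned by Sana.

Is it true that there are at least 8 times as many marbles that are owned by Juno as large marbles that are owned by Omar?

False

Count of marbles owned by Juno: 7.
Count of large marbles owned by Omar: 1.
The claim requires 7 ≥ 8 × 1 = 8, which does not hold.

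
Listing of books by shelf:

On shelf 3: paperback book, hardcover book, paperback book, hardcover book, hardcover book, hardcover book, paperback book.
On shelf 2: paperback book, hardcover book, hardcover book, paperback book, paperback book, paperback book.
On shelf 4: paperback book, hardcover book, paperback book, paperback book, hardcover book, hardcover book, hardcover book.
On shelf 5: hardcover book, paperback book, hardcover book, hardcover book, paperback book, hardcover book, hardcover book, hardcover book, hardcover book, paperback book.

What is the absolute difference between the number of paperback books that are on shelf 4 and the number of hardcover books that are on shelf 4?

paperback books on shelf 4: 3. hardcover books on shelf 4: 4.
|3 − 4| = 4 − 3 = 1.

1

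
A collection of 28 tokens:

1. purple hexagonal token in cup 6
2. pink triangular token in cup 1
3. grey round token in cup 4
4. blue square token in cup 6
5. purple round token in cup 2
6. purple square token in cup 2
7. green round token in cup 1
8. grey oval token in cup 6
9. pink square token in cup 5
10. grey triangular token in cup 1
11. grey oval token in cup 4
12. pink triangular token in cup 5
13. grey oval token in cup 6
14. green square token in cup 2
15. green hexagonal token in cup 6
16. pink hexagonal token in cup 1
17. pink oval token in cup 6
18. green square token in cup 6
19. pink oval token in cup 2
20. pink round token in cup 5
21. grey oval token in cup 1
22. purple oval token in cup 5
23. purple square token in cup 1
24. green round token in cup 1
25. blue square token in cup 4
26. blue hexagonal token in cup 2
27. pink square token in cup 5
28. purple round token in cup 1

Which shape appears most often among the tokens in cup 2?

Counts by shape (restricted to tokens in cup 2): square 2, hexagonal 1, round 1, oval 1.
The maximum is 2, held uniquely by square.

square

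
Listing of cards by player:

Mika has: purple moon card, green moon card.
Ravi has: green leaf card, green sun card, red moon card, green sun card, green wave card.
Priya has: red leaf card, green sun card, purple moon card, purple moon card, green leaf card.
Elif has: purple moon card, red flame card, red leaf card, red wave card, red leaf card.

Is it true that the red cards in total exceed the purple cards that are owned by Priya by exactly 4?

True

There are 6 red cards.
Count of purple cards owned by Priya: 2.
The claim requires 6 − 2 (= 4) to equal 4, which holds.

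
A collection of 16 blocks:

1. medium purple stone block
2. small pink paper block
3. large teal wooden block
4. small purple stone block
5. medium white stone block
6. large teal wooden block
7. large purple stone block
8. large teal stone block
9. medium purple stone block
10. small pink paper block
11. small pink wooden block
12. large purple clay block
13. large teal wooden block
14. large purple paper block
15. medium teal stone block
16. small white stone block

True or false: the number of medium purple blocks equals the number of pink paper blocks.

medium purple blocks: 2.
pink paper blocks: 2.
The claim requires 2 = 2, which holds.

True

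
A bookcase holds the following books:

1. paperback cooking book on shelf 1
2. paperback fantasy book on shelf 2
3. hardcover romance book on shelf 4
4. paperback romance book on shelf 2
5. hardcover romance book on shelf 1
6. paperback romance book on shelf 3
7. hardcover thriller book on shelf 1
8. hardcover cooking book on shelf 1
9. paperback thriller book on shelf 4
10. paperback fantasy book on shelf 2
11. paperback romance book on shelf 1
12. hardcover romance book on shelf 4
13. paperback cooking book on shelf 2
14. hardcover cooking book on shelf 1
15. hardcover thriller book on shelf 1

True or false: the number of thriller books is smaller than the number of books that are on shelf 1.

thriller books: 3.
books on shelf 1: 7.
The claim requires 3 < 7, which holds.

True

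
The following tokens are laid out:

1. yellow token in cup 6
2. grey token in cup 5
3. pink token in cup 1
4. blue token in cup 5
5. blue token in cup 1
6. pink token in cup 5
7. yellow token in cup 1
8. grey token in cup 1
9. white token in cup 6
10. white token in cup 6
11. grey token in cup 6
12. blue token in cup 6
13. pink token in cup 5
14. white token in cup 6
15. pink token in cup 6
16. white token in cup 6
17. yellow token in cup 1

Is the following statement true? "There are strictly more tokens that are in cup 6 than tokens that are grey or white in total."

tokens in cup 6: 8.
tokens that are grey or white: 7.
The claim requires 8 > 7, which holds.

True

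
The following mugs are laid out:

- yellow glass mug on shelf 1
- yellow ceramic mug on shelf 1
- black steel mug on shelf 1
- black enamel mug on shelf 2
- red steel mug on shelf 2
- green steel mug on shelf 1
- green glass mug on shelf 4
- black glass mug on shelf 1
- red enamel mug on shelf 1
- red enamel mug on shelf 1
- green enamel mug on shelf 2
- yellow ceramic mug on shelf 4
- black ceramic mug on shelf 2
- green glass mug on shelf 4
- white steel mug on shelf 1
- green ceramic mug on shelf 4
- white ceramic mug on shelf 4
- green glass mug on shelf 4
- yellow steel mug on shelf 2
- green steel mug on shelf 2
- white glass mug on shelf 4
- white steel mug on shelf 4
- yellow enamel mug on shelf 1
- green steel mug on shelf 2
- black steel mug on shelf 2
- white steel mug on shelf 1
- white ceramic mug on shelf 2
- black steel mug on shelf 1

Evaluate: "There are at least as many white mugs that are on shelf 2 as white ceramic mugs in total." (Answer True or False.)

False

There is 1 white mug on shelf 2.
There are 2 white ceramic mugs.
The claim requires 1 ≥ 2, which does not hold.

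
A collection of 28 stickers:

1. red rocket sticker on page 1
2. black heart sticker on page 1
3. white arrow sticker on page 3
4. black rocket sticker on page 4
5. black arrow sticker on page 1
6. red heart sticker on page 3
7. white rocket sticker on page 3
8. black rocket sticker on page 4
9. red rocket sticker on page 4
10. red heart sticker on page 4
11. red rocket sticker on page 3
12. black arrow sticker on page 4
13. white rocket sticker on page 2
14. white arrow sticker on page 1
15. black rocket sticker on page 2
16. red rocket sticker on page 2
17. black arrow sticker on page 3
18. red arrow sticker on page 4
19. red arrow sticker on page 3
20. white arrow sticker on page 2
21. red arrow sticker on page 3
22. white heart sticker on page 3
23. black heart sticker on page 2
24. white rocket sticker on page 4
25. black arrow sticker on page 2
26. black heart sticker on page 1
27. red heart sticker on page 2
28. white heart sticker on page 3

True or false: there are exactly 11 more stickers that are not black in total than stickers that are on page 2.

|stickers that are not black| = 18.
|stickers on page 2| = 7.
The claim requires 18 − 7 (= 11) to equal 11, which holds.

True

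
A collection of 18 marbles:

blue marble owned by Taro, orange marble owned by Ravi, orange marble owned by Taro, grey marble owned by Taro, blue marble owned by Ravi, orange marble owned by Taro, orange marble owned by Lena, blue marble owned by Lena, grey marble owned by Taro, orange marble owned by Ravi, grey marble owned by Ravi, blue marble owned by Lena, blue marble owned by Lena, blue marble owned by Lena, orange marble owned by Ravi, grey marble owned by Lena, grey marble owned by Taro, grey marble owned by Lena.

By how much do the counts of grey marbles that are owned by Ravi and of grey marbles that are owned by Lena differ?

grey marbles owned by Ravi: 1. grey marbles owned by Lena: 2.
|1 − 2| = 2 − 1 = 1.

1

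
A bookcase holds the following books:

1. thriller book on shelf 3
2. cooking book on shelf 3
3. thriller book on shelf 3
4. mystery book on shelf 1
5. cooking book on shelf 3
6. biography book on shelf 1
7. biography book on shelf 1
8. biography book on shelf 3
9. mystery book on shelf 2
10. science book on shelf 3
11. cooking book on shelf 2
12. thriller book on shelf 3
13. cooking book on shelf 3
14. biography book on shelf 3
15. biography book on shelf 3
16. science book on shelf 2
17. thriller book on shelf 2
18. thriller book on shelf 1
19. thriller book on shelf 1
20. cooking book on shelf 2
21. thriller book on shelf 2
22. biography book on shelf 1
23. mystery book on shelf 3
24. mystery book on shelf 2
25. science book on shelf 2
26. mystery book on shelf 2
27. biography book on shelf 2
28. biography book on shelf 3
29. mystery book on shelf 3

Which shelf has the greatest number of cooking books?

Counts by shelf (restricted to cooking books): shelf 3→3, shelf 2→2, shelf 1→0.
The maximum is 3, held uniquely by shelf 3.

shelf 3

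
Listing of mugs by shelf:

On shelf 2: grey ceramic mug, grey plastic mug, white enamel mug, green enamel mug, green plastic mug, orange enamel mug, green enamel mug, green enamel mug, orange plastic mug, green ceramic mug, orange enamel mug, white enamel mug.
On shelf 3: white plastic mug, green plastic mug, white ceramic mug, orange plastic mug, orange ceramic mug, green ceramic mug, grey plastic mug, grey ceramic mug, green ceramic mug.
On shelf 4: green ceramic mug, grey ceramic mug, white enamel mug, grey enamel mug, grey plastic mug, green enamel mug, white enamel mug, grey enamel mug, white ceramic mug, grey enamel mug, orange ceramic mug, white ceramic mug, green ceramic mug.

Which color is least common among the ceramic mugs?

Counts by color (restricted to ceramic mugs): green 5, grey 3, white 3, orange 2.
The minimum is 2, held uniquely by orange.

orange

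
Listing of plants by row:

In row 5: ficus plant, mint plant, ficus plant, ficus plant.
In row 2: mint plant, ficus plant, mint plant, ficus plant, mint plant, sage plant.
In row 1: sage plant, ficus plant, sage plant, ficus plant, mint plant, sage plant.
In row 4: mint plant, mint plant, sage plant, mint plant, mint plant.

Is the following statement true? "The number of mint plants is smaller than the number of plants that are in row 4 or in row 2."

True

|mint plants| = 9.
|plants in row 4 or in row 2| = 11.
The claim requires 9 < 11, which holds.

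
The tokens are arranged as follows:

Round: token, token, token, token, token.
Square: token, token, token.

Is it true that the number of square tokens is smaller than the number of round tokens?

square tokens: 3.
round tokens: 5.
The claim requires 3 < 5, which holds.

True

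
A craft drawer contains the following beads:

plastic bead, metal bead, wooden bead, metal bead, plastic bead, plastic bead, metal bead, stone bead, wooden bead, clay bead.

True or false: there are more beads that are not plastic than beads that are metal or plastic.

True

|beads that are not plastic| = 7.
|beads that are metal or plastic| = 6.
The claim requires 7 > 6, which holds.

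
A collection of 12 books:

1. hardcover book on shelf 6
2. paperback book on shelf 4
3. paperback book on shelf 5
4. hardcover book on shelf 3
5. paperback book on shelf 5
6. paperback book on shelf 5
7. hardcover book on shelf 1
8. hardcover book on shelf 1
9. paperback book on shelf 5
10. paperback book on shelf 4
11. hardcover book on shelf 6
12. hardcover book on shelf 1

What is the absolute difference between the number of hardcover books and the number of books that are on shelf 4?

hardcover books: 6. books on shelf 4: 2.
|6 − 2| = 6 − 2 = 4.

4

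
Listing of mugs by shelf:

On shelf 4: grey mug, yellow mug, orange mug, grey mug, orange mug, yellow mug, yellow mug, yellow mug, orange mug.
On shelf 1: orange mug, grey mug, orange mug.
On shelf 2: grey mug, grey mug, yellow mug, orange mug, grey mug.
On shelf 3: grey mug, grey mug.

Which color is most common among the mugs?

Counts by color: grey 8, orange 6, yellow 5.
The maximum is 8, held uniquely by grey.

grey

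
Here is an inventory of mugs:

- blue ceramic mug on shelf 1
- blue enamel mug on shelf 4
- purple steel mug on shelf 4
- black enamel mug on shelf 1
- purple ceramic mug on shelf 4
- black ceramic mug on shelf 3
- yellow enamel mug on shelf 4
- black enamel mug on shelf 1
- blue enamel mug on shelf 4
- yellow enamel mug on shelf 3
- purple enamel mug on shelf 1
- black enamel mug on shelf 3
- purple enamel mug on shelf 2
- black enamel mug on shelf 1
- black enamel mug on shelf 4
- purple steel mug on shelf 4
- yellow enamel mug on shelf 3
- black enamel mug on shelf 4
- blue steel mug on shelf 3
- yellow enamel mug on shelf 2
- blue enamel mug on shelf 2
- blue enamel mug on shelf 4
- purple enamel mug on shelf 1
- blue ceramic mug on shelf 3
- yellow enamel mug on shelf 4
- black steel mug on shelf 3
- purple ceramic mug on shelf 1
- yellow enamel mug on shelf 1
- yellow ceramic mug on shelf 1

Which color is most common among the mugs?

black

Counts by color: black 8, yellow 7, purple 7, blue 7.
The maximum is 8, held uniquely by black.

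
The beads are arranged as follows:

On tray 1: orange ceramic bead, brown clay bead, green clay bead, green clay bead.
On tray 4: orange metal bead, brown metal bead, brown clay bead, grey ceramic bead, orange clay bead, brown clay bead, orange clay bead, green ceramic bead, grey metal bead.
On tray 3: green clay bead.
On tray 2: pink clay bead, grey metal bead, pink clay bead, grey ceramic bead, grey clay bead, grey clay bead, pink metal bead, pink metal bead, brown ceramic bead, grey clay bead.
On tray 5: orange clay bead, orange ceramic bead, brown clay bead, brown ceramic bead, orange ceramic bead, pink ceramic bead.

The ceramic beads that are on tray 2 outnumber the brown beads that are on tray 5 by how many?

ceramic beads on tray 2: 2.
brown beads on tray 5: 2.
2 − 2 = 0.

0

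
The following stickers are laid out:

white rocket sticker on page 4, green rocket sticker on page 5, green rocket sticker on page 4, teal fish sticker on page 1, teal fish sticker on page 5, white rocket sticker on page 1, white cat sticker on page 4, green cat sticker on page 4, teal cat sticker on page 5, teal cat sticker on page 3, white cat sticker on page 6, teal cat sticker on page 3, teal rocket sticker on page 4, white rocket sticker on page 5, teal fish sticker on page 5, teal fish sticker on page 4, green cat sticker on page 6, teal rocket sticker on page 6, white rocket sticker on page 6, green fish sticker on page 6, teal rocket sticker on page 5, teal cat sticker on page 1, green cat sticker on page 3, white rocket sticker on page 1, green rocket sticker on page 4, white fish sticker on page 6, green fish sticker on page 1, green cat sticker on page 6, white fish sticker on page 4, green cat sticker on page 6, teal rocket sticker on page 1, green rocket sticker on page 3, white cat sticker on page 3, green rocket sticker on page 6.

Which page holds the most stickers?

Counts by page: page 6→9, page 4→8, page 1→6, page 5→6, page 3→5.
The maximum is 9, held uniquely by page 6.

page 6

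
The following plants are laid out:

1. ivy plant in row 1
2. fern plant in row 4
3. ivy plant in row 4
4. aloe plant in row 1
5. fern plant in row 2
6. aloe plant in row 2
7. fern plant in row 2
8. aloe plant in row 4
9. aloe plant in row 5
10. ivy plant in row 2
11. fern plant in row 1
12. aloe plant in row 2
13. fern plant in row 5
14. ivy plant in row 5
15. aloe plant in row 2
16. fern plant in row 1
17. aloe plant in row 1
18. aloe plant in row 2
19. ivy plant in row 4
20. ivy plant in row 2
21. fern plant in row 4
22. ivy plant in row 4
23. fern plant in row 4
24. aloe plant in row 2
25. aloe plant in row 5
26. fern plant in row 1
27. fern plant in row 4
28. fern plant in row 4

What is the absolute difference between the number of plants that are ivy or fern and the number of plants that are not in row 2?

1

plants that are ivy or fern: 18. plants that are not in row 2: 19.
|18 − 19| = 19 − 18 = 1.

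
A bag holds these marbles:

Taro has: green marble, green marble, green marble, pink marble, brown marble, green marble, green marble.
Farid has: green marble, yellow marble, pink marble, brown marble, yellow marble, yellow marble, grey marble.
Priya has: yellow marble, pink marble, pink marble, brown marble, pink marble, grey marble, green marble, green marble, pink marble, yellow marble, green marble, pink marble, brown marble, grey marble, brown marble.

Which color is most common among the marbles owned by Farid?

yellow

Counts by color (restricted to marbles owned by Farid): yellow 3, pink 1, brown 1, green 1, grey 1.
The maximum is 3, held uniquely by yellow.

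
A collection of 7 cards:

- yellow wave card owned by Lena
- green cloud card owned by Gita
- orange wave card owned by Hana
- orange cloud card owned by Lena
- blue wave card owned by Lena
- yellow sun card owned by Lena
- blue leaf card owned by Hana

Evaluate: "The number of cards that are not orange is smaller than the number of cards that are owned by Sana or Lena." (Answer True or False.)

False

|cards that are not orange| = 5.
|cards owned by Sana or Lena| = 4.
The claim requires 5 < 4, which does not hold.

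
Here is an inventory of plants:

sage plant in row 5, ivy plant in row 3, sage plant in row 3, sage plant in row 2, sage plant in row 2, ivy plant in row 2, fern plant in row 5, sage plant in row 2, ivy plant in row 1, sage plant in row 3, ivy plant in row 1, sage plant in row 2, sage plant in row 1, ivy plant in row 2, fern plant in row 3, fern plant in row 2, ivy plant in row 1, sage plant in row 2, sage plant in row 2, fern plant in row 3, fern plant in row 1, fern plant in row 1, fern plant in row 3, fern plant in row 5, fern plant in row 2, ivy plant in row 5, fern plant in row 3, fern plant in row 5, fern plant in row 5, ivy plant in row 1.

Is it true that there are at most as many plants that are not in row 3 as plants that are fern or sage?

False

There are 23 plants that are not in row 3.
There are 22 plants that are fern or sage.
The claim requires 23 ≤ 22, which does not hold.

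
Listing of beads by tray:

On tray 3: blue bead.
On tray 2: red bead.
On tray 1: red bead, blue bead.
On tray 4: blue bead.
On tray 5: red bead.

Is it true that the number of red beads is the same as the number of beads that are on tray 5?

There are 3 red beads.
There is 1 bead on tray 5.
The claim requires 3 = 1, which does not hold.

False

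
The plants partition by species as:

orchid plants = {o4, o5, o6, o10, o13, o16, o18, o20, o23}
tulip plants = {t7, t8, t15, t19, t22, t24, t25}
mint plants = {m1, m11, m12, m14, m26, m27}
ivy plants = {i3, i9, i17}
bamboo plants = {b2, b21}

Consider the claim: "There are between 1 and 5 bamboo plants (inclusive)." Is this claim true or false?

|bamboo plants| = 2.
The claim requires 1 ≤ 2 ≤ 5, which holds.

True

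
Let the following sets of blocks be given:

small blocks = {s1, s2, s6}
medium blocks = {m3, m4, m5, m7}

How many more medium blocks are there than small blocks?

1

medium blocks: 4.
small blocks: 3.
4 − 3 = 1.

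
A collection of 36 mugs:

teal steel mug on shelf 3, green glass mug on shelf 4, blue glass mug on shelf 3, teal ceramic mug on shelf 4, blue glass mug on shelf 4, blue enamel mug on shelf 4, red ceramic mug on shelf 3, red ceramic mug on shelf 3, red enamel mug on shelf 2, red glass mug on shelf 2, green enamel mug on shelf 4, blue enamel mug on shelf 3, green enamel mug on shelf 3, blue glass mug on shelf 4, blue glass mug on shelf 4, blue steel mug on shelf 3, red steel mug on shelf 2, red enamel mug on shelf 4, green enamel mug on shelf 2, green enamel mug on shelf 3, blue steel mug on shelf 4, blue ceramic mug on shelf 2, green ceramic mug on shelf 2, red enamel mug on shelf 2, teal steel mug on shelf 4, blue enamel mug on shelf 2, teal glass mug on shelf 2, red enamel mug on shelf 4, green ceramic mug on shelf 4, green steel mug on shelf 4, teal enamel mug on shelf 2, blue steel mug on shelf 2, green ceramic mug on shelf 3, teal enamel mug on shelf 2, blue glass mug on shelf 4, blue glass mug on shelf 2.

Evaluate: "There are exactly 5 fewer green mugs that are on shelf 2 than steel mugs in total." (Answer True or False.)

|green mugs on shelf 2| = 2.
|steel mugs| = 7.
The claim requires 7 − 2 (= 5) to equal 5, which holds.

True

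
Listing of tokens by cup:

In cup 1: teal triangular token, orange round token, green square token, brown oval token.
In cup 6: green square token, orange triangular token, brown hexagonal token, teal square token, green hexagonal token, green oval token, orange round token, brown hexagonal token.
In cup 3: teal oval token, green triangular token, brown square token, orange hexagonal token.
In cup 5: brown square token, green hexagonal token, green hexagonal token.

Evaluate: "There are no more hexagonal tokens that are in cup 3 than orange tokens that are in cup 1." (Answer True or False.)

True

hexagonal tokens in cup 3: 1.
orange tokens in cup 1: 1.
The claim requires 1 ≤ 1, which holds.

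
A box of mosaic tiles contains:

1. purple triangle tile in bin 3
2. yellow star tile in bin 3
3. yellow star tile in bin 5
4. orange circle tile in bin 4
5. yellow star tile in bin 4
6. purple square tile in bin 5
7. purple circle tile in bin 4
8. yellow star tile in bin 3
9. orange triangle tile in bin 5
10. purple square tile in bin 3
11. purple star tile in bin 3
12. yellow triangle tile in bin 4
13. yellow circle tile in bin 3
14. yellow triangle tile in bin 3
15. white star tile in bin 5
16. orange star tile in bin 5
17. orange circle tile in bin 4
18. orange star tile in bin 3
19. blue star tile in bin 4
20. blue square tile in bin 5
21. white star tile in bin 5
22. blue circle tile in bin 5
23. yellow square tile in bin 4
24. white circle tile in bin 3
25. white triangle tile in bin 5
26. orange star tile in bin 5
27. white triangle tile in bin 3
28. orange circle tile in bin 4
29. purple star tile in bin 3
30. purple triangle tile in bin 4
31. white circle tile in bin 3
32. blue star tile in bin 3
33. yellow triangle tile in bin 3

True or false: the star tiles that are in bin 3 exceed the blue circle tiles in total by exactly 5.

True

star tiles in bin 3: 6.
blue circle tiles: 1.
The claim requires 6 − 1 (= 5) to equal 5, which holds.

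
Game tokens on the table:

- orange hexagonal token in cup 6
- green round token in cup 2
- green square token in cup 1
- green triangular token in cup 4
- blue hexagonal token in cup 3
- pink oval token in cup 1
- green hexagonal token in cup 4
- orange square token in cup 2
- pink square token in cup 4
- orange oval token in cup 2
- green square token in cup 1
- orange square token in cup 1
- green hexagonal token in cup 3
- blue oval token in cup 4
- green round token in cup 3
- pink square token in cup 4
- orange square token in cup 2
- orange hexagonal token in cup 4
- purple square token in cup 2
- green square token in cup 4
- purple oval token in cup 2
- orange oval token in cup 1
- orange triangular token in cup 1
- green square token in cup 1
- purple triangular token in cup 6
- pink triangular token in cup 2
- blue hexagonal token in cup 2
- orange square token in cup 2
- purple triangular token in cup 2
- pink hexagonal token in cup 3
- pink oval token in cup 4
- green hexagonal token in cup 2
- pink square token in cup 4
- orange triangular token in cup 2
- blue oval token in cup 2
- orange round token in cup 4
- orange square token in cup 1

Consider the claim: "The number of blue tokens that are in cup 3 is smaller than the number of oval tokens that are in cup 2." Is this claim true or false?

True

blue tokens in cup 3: 1.
oval tokens in cup 2: 3.
The claim requires 1 < 3, which holds.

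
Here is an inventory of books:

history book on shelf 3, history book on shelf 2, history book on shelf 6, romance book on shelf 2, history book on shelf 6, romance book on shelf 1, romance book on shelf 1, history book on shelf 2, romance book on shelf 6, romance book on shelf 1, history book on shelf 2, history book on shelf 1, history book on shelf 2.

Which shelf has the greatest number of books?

shelf 2

Counts by shelf: shelf 2→5, shelf 1→4, shelf 6→3, shelf 3→1.
The maximum is 5, held uniquely by shelf 2.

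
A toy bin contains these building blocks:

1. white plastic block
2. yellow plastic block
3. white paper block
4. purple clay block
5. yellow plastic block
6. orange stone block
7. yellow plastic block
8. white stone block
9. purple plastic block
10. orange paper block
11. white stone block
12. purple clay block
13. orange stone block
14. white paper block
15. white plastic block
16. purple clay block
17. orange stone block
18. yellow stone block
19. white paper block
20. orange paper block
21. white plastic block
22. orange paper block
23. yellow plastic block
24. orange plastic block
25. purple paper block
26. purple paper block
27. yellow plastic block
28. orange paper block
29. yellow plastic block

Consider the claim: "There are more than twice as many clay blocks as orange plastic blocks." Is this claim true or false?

True

|clay blocks| = 3.
|orange plastic blocks| = 1.
The claim requires 3 > 2 × 1 = 2, which holds.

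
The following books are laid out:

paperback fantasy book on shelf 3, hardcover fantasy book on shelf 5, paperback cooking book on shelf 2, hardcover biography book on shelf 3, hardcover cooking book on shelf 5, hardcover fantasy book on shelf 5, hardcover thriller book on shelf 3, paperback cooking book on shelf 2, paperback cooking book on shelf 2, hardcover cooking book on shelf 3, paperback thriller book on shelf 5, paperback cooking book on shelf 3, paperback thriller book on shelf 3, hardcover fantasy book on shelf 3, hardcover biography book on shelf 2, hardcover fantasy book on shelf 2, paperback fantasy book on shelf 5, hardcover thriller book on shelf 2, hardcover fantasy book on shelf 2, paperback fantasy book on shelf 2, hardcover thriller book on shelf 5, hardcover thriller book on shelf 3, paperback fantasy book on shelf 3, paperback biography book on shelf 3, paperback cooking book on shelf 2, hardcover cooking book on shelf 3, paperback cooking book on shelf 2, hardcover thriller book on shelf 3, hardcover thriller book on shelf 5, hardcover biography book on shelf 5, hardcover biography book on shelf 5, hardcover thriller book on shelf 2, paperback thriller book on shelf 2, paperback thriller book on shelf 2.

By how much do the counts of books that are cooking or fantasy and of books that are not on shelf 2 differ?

books that are cooking or fantasy: 18. books that are not on shelf 2: 21.
|18 − 21| = 21 − 18 = 3.

3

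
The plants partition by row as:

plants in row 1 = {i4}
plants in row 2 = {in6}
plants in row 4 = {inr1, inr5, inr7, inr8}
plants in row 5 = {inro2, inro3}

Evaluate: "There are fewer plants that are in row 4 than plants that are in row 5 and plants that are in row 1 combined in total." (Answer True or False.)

|plants in row 4| = 4.
plants in row 5: 2; plants in row 1: 1; combined: 2 + 1 = 3.
The claim requires 4 < 3, which does not hold.

False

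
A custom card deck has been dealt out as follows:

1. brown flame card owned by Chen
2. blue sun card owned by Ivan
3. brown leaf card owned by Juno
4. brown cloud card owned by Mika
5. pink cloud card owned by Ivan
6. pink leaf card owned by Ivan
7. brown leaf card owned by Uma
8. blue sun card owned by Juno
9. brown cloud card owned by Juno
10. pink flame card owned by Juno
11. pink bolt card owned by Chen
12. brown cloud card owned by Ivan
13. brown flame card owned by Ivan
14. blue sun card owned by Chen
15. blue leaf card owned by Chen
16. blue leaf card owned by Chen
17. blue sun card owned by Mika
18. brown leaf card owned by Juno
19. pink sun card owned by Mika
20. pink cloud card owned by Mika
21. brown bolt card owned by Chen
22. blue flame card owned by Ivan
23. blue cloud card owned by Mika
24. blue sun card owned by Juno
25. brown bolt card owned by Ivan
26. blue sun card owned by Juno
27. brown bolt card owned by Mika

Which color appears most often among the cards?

Counts by color: brown 11, blue 10, pink 6.
The maximum is 11, held uniquely by brown.

brown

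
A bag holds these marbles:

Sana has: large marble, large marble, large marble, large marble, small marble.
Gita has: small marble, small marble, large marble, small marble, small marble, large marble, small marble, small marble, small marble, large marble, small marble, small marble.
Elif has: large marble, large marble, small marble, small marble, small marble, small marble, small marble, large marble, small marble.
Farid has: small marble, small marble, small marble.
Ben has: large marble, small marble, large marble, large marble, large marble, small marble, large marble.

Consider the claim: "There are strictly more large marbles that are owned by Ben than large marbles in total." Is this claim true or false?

|large marbles owned by Ben| = 5.
|large marbles| = 15.
The claim requires 5 > 15, which does not hold.

False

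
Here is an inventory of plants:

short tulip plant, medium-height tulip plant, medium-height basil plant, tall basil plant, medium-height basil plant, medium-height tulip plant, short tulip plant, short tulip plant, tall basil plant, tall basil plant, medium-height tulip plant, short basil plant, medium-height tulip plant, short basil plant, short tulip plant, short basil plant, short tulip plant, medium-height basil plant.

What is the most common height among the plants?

short

Counts by height: short 8, medium-height 7, tall 3.
The maximum is 8, held uniquely by short.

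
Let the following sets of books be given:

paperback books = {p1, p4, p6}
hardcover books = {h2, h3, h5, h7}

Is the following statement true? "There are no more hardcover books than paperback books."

There are 4 hardcover books.
There are 3 paperback books.
The claim requires 4 ≤ 3, which does not hold.

False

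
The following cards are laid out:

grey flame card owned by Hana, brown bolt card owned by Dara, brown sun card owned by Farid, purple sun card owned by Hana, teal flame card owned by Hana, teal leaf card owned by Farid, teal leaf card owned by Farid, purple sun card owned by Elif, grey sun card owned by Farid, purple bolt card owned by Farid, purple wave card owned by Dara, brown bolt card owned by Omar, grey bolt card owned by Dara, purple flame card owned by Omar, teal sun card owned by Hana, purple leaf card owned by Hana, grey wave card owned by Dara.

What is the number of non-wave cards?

15

Total cards: 17; with the excluded value: 2; remaining 17 − 2 = 15.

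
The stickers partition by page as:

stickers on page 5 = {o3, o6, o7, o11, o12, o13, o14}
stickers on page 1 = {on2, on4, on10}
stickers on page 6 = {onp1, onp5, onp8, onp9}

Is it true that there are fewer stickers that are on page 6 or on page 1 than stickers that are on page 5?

|stickers on page 6 or on page 1| = 7.
|stickers on page 5| = 7.
The claim requires 7 < 7, which does not hold.

False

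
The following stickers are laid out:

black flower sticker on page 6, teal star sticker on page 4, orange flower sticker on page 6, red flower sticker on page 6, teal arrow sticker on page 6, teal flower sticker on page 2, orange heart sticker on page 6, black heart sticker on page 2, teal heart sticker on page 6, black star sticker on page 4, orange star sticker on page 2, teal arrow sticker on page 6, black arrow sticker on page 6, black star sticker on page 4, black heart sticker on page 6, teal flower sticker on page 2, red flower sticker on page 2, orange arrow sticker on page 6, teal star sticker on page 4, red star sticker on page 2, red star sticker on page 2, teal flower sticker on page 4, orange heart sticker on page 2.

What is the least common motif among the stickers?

arrow

Counts by motif: star 7, flower 7, heart 5, arrow 4.
The minimum is 4, held uniquely by arrow.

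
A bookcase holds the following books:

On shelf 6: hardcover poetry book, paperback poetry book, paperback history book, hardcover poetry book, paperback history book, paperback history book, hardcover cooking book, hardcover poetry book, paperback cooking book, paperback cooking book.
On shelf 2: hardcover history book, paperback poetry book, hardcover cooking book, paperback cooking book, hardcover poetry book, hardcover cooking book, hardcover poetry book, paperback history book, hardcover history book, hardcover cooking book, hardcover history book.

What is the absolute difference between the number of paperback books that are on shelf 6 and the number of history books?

1

paperback books on shelf 6: 6. history books: 7.
|6 − 7| = 7 − 6 = 1.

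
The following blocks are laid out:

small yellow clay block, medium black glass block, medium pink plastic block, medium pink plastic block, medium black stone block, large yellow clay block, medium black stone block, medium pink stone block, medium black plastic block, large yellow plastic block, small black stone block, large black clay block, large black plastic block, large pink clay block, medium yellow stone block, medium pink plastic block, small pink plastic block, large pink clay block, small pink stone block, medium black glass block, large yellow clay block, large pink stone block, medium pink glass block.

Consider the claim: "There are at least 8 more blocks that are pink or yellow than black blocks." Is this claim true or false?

There are 15 blocks that are pink or yellow.
There are 8 black blocks.
The claim requires 15 − 8 = 7 ≥ 8, which does not hold.

False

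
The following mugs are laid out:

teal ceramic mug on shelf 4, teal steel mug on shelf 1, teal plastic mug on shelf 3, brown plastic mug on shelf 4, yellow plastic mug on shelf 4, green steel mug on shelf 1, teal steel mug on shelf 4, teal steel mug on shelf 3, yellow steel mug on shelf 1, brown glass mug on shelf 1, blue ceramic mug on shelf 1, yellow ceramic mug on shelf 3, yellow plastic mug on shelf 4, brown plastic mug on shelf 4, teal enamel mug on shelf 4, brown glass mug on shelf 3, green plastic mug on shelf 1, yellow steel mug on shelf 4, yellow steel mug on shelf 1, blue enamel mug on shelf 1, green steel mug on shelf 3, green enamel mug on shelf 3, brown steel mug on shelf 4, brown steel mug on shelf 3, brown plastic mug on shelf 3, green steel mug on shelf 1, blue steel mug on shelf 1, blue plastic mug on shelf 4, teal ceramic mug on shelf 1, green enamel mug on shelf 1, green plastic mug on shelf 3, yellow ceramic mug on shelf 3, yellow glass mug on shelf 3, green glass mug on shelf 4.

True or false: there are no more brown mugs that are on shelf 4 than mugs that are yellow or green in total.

|brown mugs on shelf 4| = 3.
|mugs that are yellow or green| = 16.
The claim requires 3 ≤ 16, which holds.

True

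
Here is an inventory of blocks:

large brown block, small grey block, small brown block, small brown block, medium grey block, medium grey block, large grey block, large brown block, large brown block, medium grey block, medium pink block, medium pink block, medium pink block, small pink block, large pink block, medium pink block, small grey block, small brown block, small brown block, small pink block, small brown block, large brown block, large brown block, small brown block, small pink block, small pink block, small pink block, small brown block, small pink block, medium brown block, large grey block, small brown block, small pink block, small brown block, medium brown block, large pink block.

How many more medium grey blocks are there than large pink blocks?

medium grey blocks: 3.
large pink blocks: 2.
3 − 2 = 1.

1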